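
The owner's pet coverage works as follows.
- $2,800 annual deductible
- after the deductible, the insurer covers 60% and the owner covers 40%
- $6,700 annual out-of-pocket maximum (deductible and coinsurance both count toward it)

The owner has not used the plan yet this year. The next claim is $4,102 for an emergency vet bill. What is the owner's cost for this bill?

$3,320.80

The full $2,800 deductible is still open; $2,800 of this bill applies to it.
That leaves $4,102 − $2,800 = $1,302 for coinsurance.
Owner's 40% share of $1,302 is $520.80.
That puts the owner's cost at $2,800 + $520.80 = $3,320.80 before any cap.
Year-to-date out-of-pocket becomes $0 + $3,320.80 = $3,320.80, still under the $6,700 maximum, so no cap applies.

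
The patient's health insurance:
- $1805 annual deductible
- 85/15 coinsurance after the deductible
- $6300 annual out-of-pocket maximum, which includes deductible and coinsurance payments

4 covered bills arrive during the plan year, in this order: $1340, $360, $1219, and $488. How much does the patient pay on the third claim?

$272.10

Bill 1, $1340: fully absorbed by the deductible. Patient pays $1340; OOP now $1340.
Bill 2, $360: all of it applies to the deductible. Patient pays $360; OOP now $1700.
Bill 3, $1219: deductible takes $105, $1114 remains; coinsurance $1114 × 15% = $167.10. Cost to patient: $272.10. OOP to date $1972.10.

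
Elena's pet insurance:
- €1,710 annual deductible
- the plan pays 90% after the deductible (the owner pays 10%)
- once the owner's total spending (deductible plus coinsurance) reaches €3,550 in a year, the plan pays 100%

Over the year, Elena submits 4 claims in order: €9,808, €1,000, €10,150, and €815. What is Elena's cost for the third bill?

Claim 1 (€9,808): €1,710 finishes the deductible; €8,098 goes to coinsurance; coinsurance €8,098 × 10% = €809.80. Owner pays €2,519.80; OOP now €2,519.80.
Claim 2 (€1,000): 10% coinsurance on €1,000 = €100. Cost to owner: €100. OOP to date €2,619.80.
Claim 3 (€10,150): 10% coinsurance on €10,150 = €1,015. Adding that to €2,619.80 gives €3,634.80, past the €3,550 cap; owner pays only €3,550 − €2,619.80 = €930.20.

€930.20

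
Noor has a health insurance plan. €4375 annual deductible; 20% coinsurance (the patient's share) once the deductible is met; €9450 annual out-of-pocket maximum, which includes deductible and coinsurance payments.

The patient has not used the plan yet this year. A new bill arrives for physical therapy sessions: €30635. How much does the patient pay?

Nothing has been paid toward the €4375 deductible, so the first €4375 of this charge is applied there.
The remaining €26260 (= €30635 − €4375) moves to coinsurance.
Coinsurance: €26260 × 20% = €5252.
That puts the patient's cost at €4375 + €5252 = €9627 before any cap.
Adding €9627 to the €0 already spent would give €9627, which exceeds the €9450 cap; the patient pays just €9450 − €0 = €9450.

€9450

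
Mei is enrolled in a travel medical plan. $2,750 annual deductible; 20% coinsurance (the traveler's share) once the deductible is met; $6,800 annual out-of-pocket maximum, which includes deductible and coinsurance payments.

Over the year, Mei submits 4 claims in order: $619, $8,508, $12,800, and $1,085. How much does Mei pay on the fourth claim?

$214.60

#1 ($619): fully absorbed by the deductible. Cost to traveler: $619. OOP to date $619.
#2 ($8,508): $2,131 to deductible, leaving $6,377; coinsurance $6,377 × 20% = $1,275.40. Traveler pays $3,406.40; OOP now $4,025.40.
#3 ($12,800): deductible met; 20% of $12,800 = $2,560. Traveler pays $2,560; OOP now $6,585.40.
#4 ($1,085): deductible met; 20% of $1,085 = $217. Adding that to $6,585.40 gives $6,802.40, past the $6,800 cap; traveler pays only $6,800 − $6,585.40 = $214.60.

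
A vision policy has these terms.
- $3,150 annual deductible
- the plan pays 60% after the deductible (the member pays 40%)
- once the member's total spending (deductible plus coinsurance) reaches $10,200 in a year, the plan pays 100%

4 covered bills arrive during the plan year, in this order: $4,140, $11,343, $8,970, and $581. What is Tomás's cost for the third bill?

Claim 1 — $4,140: $3,150 to deductible, leaving $990; 40% of $990 = $396. Member owes $3,546 (running OOP $3,546).
Claim 2 — $11,343: deductible met; 40% of $11,343 = $4,537.20. Member owes $4,537.20 (running OOP $8,083.20).
Claim 3 — $8,970: deductible already satisfied, so member's share is 40% × $8,970 = $3,588. That would push OOP to $11,671.20, over the $10,200 cap, so member pays $10,200 − $8,083.20 = $2,116.80.

$2,116.80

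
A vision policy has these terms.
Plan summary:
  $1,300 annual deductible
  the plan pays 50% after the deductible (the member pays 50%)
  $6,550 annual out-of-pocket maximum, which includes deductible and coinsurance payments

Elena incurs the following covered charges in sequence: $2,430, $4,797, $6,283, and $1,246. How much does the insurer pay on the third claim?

#1 ($2,430): $1,300 to deductible, leaving $1,130; member's 50% is $565. Member pays $1,865; OOP now $1,865. Insurer: $2,430 − $1,865 = $565.
#2 ($4,797): deductible already satisfied, so member's share is 50% × $4,797 = $2,398.50. Cost to member: $2,398.50. OOP to date $4,263.50. Plan pays $4,797 − $2,398.50 = $2,398.50.
#3 ($6,283): deductible met; 50% of $6,283 = $3,141.50. That would push OOP to $7,405, over the $6,550 cap, so member pays $6,550 − $4,263.50 = $2,286.50. Insurer: $6,283 − $2,286.50 = $3,996.50.

$3,996.50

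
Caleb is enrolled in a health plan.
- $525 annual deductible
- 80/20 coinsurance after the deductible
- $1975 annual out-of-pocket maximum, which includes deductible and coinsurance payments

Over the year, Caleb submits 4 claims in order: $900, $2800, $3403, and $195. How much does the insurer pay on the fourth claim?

$156

#1 ($900): $525 finishes the deductible; $375 goes to coinsurance; patient's 20% is $75. Patient pays $600; OOP now $600. Insurer: $900 − $600 = $300.
#2 ($2800): 20% coinsurance on $2800 = $560. Patient pays $560; OOP now $1160. Plan pays $2800 − $560 = $2240.
#3 ($3403): 20% coinsurance on $3403 = $680.60. Patient owes $680.60 (running OOP $1840.60). Insurer: $3403 − $680.60 = $2722.40.
#4 ($195): deductible already satisfied, so patient's share is 20% × $195 = $39. Cost to patient: $39. OOP to date $1879.60. Insurer: $195 − $39 = $156.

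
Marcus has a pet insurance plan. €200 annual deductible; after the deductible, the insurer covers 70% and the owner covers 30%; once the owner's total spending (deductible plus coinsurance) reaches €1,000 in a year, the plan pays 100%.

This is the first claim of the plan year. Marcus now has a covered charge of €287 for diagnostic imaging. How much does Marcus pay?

€226.10

Nothing has been paid toward the €200 deductible, so the first €200 of this charge is applied there.
After the €200 deductible portion, €287 − €200 = €87 is subject to coinsurance.
30% of €87 = €26.10 falls to the owner.
That puts the owner's cost at €200 + €26.10 = €226.10 before any cap.
Year-to-date out-of-pocket becomes €0 + €226.10 = €226.10, still under the €1,000 maximum, so no cap applies.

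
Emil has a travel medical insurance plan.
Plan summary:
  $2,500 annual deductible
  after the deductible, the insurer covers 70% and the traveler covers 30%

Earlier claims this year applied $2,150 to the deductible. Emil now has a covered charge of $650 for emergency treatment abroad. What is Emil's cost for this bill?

$440

Deductible still to meet: $2,500 − $2,150 = $350.
The remaining $300 (= $650 − $350) moves to coinsurance.
Coinsurance: $300 × 30% = $90.
That puts the traveler's cost at $350 + $90 = $440.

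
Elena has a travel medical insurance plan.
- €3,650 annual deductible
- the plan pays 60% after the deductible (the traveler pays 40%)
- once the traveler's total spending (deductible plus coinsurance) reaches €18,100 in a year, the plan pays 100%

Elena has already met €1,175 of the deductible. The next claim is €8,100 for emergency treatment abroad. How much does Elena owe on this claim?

€1,175 of the €3,650 deductible is already met, leaving €2,475.
That leaves €8,100 − €2,475 = €5,625 for coinsurance.
40% of €5,625 = €2,250 falls to the traveler.
Traveler responsibility before any cap: €2,475 + €2,250 = €4,725.
Year-to-date out-of-pocket becomes €1,175 + €4,725 = €5,900, still under the €18,100 maximum, so no cap applies.

€4,725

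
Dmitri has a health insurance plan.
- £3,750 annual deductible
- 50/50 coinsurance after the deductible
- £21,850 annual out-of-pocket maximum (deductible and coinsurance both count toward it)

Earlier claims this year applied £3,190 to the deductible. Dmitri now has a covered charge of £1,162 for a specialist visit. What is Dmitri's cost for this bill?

Deductible still to meet: £3,750 − £3,190 = £560.
The remaining £602 (= £1,162 − £560) moves to coinsurance.
Coinsurance: £602 × 50% = £301.
So the patient owes £560 + £301 = £861 before any cap.
Year-to-date out-of-pocket becomes £3,190 + £861 = £4,051, still under the £21,850 maximum, so no cap applies.

£861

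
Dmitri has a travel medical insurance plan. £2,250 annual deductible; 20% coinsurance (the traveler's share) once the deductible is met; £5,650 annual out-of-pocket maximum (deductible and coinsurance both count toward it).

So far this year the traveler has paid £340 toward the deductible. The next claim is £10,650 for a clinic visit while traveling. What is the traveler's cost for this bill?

£3,658

Remaining deductible: £2,250 − £340 = £1,910.
The remaining £8,740 (= £10,650 − £1,910) moves to coinsurance.
Coinsurance: £8,740 × 20% = £1,748.
That puts the traveler's cost at £1,910 + £1,748 = £3,658 before any cap.
Year-to-date out-of-pocket becomes £340 + £3,658 = £3,998, still under the £5,650 maximum, so no cap applies.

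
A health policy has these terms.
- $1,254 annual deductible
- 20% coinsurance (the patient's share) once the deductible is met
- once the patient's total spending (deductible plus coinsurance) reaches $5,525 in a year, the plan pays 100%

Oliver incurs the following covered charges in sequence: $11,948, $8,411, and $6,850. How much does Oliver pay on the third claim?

#1 ($11,948): $1,254 to deductible, leaving $10,694; patient's 20% is $2,138.80. Patient owes $3,392.80 (running OOP $3,392.80).
#2 ($8,411): deductible met; 20% of $8,411 = $1,682.20. Cost to patient: $1,682.20. OOP to date $5,075.
#3 ($6,850): deductible met; 20% of $6,850 = $1,370. Adding that to $5,075 gives $6,445, past the $5,525 cap; patient pays only $5,525 − $5,075 = $450.

$450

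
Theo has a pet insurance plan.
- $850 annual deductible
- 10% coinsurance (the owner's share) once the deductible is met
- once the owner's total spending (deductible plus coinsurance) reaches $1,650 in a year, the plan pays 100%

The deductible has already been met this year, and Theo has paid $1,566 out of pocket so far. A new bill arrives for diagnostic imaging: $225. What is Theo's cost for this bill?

The deductible is already satisfied, so the full bill goes to coinsurance.
Owner's 10% share of $225 is $22.50.
Cumulative spending $1,566 + $22.50 = $1,588.50 stays under the $1,650 maximum.

$22.50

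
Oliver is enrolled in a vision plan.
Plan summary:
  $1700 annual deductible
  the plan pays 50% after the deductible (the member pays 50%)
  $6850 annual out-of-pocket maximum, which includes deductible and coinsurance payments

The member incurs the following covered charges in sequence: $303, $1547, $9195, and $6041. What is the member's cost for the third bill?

$4597.50

Claim 1 ($303): entire amount goes to the deductible. Cost to member: $303. OOP to date $303.
Claim 2 ($1547): $1397 finishes the deductible; $150 goes to coinsurance; 50% of $150 = $75. Member pays $1472; OOP now $1775.
Claim 3 ($9195): deductible already satisfied, so member's share is 50% × $9195 = $4597.50. Cost to member: $4597.50. OOP to date $6372.50.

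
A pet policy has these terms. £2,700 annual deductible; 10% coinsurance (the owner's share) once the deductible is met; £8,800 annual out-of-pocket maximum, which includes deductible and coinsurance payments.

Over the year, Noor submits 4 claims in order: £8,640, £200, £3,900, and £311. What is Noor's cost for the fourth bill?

Bill 1, £8,640: £2,700 to deductible, leaving £5,940; coinsurance £5,940 × 10% = £594. Cost to owner: £3,294. OOP to date £3,294.
Bill 2, £200: deductible met; 10% of £200 = £20. Owner owes £20 (running OOP £3,314).
Bill 3, £3,900: deductible met; 10% of £3,900 = £390. Owner owes £390 (running OOP £3,704).
Bill 4, £311: 10% coinsurance on £311 = £31.10. Owner pays £31.10; OOP now £3,735.10.

£31.10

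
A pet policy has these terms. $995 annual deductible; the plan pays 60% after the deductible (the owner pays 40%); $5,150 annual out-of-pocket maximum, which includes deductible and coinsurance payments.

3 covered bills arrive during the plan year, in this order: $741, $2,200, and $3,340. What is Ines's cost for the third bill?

$1,336

Bill 1, $741: entire amount goes to the deductible. Owner owes $741 (running OOP $741).
Bill 2, $2,200: $254 to deductible, leaving $1,946; 40% of $1,946 = $778.40. Owner owes $1,032.40 (running OOP $1,773.40).
Bill 3, $3,340: deductible already satisfied, so owner's share is 40% × $3,340 = $1,336. Owner owes $1,336 (running OOP $3,109.40).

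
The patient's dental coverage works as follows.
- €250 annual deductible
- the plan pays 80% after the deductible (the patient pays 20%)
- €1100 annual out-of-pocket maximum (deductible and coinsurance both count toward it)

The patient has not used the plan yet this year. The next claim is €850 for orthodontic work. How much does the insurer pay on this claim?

Deductible not yet touched, so the first €250 of the bill goes to the deductible.
After the €250 deductible portion, €850 − €250 = €600 is subject to coinsurance.
Coinsurance: €600 × 20% = €120.
So the patient owes €250 + €120 = €370 before any cap.
Cumulative spending €0 + €370 = €370 stays under the €1100 maximum.
Insurer pays the balance: €850 − €370 = €480.

€480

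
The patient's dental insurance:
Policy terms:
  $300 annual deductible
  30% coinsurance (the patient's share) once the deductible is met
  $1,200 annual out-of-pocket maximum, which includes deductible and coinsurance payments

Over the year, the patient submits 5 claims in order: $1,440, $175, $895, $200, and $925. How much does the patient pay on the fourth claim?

Bill 1, $1,440: $300 finishes the deductible; $1,140 goes to coinsurance; coinsurance $1,140 × 30% = $342. Patient pays $642; OOP now $642.
Bill 2, $175: deductible already satisfied, so patient's share is 30% × $175 = $52.50. Cost to patient: $52.50. OOP to date $694.50.
Bill 3, $895: deductible met; 30% of $895 = $268.50. Patient pays $268.50; OOP now $963.
Bill 4, $200: 30% coinsurance on $200 = $60. Patient owes $60 (running OOP $1,023).

$60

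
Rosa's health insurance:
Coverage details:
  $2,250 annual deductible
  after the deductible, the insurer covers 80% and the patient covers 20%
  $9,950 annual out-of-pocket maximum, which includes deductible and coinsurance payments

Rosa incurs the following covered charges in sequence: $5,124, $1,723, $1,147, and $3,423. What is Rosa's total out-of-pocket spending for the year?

$4,083.40

Claim 1 — $5,124: deductible takes $2,250, $2,874 remains; coinsurance $2,874 × 20% = $574.80. Patient owes $2,824.80 (running OOP $2,824.80).
Claim 2 — $1,723: 20% coinsurance on $1,723 = $344.60. Cost to patient: $344.60. OOP to date $3,169.40.
Claim 3 — $1,147: 20% coinsurance on $1,147 = $229.40. Patient owes $229.40 (running OOP $3,398.80).
Claim 4 — $3,423: 20% coinsurance on $3,423 = $684.60. Patient pays $684.60; OOP now $4,083.40.
Total paid by the patient: $2,824.80 + $344.60 + $229.40 + $684.60 = $4,083.40.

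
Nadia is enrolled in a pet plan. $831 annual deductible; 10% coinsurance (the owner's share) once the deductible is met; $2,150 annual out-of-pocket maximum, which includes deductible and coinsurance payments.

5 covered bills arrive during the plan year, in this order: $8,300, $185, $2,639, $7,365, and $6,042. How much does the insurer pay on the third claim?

#1 ($8,300): $831 to deductible, leaving $7,469; owner's 10% is $746.90. Owner pays $1,577.90; OOP now $1,577.90. Insurer: $8,300 − $1,577.90 = $6,722.10.
#2 ($185): deductible already satisfied, so owner's share is 10% × $185 = $18.50. Owner pays $18.50; OOP now $1,596.40. Plan pays $185 − $18.50 = $166.50.
#3 ($2,639): deductible already satisfied, so owner's share is 10% × $2,639 = $263.90. Cost to owner: $263.90. OOP to date $1,860.30. Plan pays $2,639 − $263.90 = $2,375.10.

$2,375.10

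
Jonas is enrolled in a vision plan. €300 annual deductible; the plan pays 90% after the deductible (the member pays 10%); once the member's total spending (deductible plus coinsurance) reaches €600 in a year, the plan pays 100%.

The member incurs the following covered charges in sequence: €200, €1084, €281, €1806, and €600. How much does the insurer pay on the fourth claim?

€1632.50

Claim 1 — €200: fully absorbed by the deductible. Cost to member: €200. OOP to date €200. Insurer: €200 − €200 = €0.
Claim 2 — €1084: €100 finishes the deductible; €984 goes to coinsurance; coinsurance €984 × 10% = €98.40. Member pays €198.40; OOP now €398.40. Plan pays €1084 − €198.40 = €885.60.
Claim 3 — €281: 10% coinsurance on €281 = €28.10. Member pays €28.10; OOP now €426.50. Plan pays €281 − €28.10 = €252.90.
Claim 4 — €1806: 10% coinsurance on €1806 = €180.60. That would push OOP to €607.10, over the €600 cap, so member pays €600 − €426.50 = €173.50. Plan pays €1806 − €173.50 = €1632.50.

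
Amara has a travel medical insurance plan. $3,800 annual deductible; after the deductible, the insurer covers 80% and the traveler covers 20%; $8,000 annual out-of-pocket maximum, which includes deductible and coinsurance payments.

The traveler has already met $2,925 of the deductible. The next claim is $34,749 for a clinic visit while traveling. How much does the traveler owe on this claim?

$5,075

Remaining deductible: $3,800 − $2,925 = $875.
The remaining $33,874 (= $34,749 − $875) moves to coinsurance.
Coinsurance: $33,874 × 20% = $6,774.80.
That puts the traveler's cost at $875 + $6,774.80 = $7,649.80 before any cap.
Adding $7,649.80 to the $2,925 already spent would give $10,574.80, which exceeds the $8,000 cap; the traveler pays just $8,000 − $2,925 = $5,075.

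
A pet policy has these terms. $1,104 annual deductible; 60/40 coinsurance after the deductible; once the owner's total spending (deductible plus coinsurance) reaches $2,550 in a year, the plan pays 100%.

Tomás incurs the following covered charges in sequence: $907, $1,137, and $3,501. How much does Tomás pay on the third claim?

Bill 1, $907: entire amount goes to the deductible. Owner pays $907; OOP now $907.
Bill 2, $1,137: $197 to deductible, leaving $940; coinsurance $940 × 40% = $376. Owner pays $573; OOP now $1,480.
Bill 3, $3,501: deductible met; 40% of $3,501 = $1,400.40. Adding that to $1,480 gives $2,880.40, past the $2,550 cap; owner pays only $2,550 − $1,480 = $1,070.

$1,070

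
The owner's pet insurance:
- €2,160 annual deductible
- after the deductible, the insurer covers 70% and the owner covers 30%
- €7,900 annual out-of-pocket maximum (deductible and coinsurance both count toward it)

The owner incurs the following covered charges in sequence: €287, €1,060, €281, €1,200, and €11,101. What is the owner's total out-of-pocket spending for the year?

€5,690.70

Claim 1 — €287: entire amount goes to the deductible. Owner pays €287; OOP now €287.
Claim 2 — €1,060: all of it applies to the deductible. Owner owes €1,060 (running OOP €1,347).
Claim 3 — €281: entire amount goes to the deductible. Owner owes €281 (running OOP €1,628).
Claim 4 — €1,200: €532 to deductible, leaving €668; owner's 30% is €200.40. Owner owes €732.40 (running OOP €2,360.40).
Claim 5 — €11,101: 30% coinsurance on €11,101 = €3,330.30. Owner owes €3,330.30 (running OOP €5,690.70).
Summing the owner's payments: €287 + €1,060 + €281 + €732.40 + €3,330.30 = €5,690.70.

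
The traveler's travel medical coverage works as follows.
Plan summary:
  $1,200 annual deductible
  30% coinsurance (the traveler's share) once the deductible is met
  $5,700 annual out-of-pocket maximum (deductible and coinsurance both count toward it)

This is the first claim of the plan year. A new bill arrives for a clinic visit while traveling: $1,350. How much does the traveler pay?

Nothing has been paid toward the $1,200 deductible, so the first $1,200 of this charge is applied there.
After the $1,200 deductible portion, $1,350 − $1,200 = $150 is subject to coinsurance.
30% of $150 = $45 falls to the traveler.
That puts the traveler's cost at $1,200 + $45 = $1,245 before any cap.
Year-to-date out-of-pocket becomes $0 + $1,245 = $1,245, still under the $5,700 maximum, so no cap applies.

$1,245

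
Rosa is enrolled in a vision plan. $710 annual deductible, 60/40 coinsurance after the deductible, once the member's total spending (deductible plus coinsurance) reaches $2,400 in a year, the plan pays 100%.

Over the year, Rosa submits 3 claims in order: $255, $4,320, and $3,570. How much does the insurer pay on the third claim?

$3,426

#1 ($255): fully absorbed by the deductible. Member owes $255 (running OOP $255). Insurer: $255 − $255 = $0.
#2 ($4,320): $455 to deductible, leaving $3,865; 40% of $3,865 = $1,546. Cost to member: $2,001. OOP to date $2,256. Insurer: $4,320 − $2,001 = $2,319.
#3 ($3,570): deductible met; 40% of $3,570 = $1,428. That would push OOP to $3,684, over the $2,400 cap, so member pays $2,400 − $2,256 = $144. Plan pays $3,570 − $144 = $3,426.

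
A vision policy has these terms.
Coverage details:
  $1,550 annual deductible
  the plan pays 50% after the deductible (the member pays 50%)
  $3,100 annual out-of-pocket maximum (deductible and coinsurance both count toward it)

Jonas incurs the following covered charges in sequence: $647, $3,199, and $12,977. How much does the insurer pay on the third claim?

Bill 1, $647: all of it applies to the deductible. Member owes $647 (running OOP $647). Plan pays $647 − $647 = $0.
Bill 2, $3,199: $903 finishes the deductible; $2,296 goes to coinsurance; 50% of $2,296 = $1,148. Cost to member: $2,051. OOP to date $2,698. Insurer: $3,199 − $2,051 = $1,148.
Bill 3, $12,977: deductible already satisfied, so member's share is 50% × $12,977 = $6,488.50. That would push OOP to $9,186.50, over the $3,100 cap, so member pays $3,100 − $2,698 = $402. Insurer: $12,977 − $402 = $12,575.

$12,575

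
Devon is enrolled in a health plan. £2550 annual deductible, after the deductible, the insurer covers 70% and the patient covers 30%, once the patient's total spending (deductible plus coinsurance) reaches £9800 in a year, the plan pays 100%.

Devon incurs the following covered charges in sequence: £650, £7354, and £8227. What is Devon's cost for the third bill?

£2468.10

Claim 1 — £650: all of it applies to the deductible. Patient owes £650 (running OOP £650).
Claim 2 — £7354: £1900 to deductible, leaving £5454; patient's 30% is £1636.20. Patient pays £3536.20; OOP now £4186.20.
Claim 3 — £8227: deductible met; 30% of £8227 = £2468.10. Patient pays £2468.10; OOP now £6654.30.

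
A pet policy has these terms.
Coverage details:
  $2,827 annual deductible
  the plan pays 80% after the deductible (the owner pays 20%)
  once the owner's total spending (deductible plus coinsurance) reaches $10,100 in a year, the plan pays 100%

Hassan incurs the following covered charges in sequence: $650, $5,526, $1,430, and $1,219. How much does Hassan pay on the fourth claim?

$243.80

Claim 1 — $650: fully absorbed by the deductible. Owner owes $650 (running OOP $650).
Claim 2 — $5,526: deductible takes $2,177, $3,349 remains; owner's 20% is $669.80. Owner owes $2,846.80 (running OOP $3,496.80).
Claim 3 — $1,430: 20% coinsurance on $1,430 = $286. Cost to owner: $286. OOP to date $3,782.80.
Claim 4 — $1,219: deductible already satisfied, so owner's share is 20% × $1,219 = $243.80. Owner owes $243.80 (running OOP $4,026.60).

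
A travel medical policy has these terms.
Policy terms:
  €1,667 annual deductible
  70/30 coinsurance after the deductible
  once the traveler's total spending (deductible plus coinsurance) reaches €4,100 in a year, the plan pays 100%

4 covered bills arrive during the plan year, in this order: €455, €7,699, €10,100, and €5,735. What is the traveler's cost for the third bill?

Claim 1 — €455: all of it applies to the deductible. Traveler pays €455; OOP now €455.
Claim 2 — €7,699: deductible takes €1,212, €6,487 remains; traveler's 30% is €1,946.10. Traveler owes €3,158.10 (running OOP €3,613.10).
Claim 3 — €10,100: deductible met; 30% of €10,100 = €3,030. That would push OOP to €6,643.10, over the €4,100 cap, so traveler pays €4,100 − €3,613.10 = €486.90.

€486.90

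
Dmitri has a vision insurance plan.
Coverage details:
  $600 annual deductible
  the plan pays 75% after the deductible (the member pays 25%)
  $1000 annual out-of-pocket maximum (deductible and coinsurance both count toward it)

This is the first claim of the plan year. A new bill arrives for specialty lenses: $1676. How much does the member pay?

$869

The full $600 deductible is still open; $600 of this bill applies to it.
That leaves $1676 − $600 = $1076 for coinsurance.
Member's 25% share of $1076 is $269.
That puts the member's cost at $600 + $269 = $869 before any cap.
Total out-of-pocket so far would be $0 + $869 = $869, below the $1000 cap — no reduction.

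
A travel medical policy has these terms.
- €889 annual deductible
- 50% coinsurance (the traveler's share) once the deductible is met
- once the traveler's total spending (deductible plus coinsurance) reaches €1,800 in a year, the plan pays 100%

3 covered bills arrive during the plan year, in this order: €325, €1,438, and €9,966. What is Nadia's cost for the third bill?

€474

Bill 1, €325: all of it applies to the deductible. Cost to traveler: €325. OOP to date €325.
Bill 2, €1,438: €564 finishes the deductible; €874 goes to coinsurance; coinsurance €874 × 50% = €437. Traveler pays €1,001; OOP now €1,326.
Bill 3, €9,966: deductible met; 50% of €9,966 = €4,983. That would push OOP to €6,309, over the €1,800 cap, so traveler pays €1,800 − €1,326 = €474.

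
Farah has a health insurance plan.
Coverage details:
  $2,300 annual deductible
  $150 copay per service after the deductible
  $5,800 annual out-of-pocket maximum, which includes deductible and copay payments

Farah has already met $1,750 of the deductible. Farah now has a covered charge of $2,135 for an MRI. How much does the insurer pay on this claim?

Remaining deductible: $2,300 − $1,750 = $550.
That leaves $2,135 − $550 = $1,585 for the copay.
Copay on this service: $150.
That puts the patient's cost at $550 + $150 = $700 before any cap.
Total out-of-pocket so far would be $1,750 + $700 = $2,450, below the $5,800 cap — no reduction.
Insurer pays the balance: $2,135 − $700 = $1,435.

$1,435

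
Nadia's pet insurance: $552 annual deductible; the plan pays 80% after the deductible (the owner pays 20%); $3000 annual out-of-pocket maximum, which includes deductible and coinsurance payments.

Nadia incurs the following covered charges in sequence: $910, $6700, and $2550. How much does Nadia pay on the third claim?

$510

Claim 1 — $910: $552 finishes the deductible; $358 goes to coinsurance; 20% of $358 = $71.60. Owner pays $623.60; OOP now $623.60.
Claim 2 — $6700: 20% coinsurance on $6700 = $1340. Cost to owner: $1340. OOP to date $1963.60.
Claim 3 — $2550: deductible already satisfied, so owner's share is 20% × $2550 = $510. Owner pays $510; OOP now $2473.60.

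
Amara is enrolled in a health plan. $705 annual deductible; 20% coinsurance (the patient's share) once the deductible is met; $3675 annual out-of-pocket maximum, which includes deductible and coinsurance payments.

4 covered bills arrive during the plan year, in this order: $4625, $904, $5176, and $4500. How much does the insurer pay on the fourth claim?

$3600

Claim 1 ($4625): $705 to deductible, leaving $3920; patient's 20% is $784. Patient pays $1489; OOP now $1489. Insurer: $4625 − $1489 = $3136.
Claim 2 ($904): deductible met; 20% of $904 = $180.80. Patient owes $180.80 (running OOP $1669.80). Insurer: $904 − $180.80 = $723.20.
Claim 3 ($5176): deductible met; 20% of $5176 = $1035.20. Patient pays $1035.20; OOP now $2705. Plan pays $5176 − $1035.20 = $4140.80.
Claim 4 ($4500): 20% coinsurance on $4500 = $900. Patient pays $900; OOP now $3605. Insurer: $4500 − $900 = $3600.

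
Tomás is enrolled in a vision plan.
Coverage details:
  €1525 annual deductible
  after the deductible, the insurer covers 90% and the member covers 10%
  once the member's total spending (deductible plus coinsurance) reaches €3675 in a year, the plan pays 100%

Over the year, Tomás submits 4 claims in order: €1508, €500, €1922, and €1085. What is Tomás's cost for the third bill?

Bill 1, €1508: entire amount goes to the deductible. Cost to member: €1508. OOP to date €1508.
Bill 2, €500: €17 finishes the deductible; €483 goes to coinsurance; coinsurance €483 × 10% = €48.30. Member owes €65.30 (running OOP €1573.30).
Bill 3, €1922: 10% coinsurance on €1922 = €192.20. Member pays €192.20; OOP now €1765.50.

€192.20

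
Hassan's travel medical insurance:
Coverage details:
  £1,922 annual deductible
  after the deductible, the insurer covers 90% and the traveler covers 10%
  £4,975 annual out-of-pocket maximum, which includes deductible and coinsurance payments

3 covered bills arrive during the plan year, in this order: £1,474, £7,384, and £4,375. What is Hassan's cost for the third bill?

£437.50

Claim 1 (£1,474): fully absorbed by the deductible. Cost to traveler: £1,474. OOP to date £1,474.
Claim 2 (£7,384): £448 finishes the deductible; £6,936 goes to coinsurance; coinsurance £6,936 × 10% = £693.60. Traveler pays £1,141.60; OOP now £2,615.60.
Claim 3 (£4,375): 10% coinsurance on £4,375 = £437.50. Traveler pays £437.50; OOP now £3,053.10.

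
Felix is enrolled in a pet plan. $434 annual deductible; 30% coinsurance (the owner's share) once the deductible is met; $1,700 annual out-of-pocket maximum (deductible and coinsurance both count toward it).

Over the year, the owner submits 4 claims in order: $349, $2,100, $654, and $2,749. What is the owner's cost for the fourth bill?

#1 ($349): fully absorbed by the deductible. Owner pays $349; OOP now $349.
#2 ($2,100): $85 to deductible, leaving $2,015; coinsurance $2,015 × 30% = $604.50. Owner owes $689.50 (running OOP $1,038.50).
#3 ($654): 30% coinsurance on $654 = $196.20. Cost to owner: $196.20. OOP to date $1,234.70.
#4 ($2,749): 30% coinsurance on $2,749 = $824.70. That would push OOP to $2,059.40, over the $1,700 cap, so owner pays $1,700 − $1,234.70 = $465.30.

$465.30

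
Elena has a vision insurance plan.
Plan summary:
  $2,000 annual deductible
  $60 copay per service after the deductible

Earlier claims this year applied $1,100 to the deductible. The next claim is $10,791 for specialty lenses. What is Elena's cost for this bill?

$960

$1,100 of the $2,000 deductible is already met, leaving $900.
After the $900 deductible portion, $10,791 − $900 = $9,891 is subject to the copay.
Copay on this service: $60.
That puts the member's cost at $900 + $60 = $960.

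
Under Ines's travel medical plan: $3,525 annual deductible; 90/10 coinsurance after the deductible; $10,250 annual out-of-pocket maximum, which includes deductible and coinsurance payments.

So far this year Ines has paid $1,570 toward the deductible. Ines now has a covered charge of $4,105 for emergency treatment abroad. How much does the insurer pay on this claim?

Deductible still to meet: $3,525 − $1,570 = $1,955.
After the $1,955 deductible portion, $4,105 − $1,955 = $2,150 is subject to coinsurance.
Traveler's 10% share of $2,150 is $215.
Traveler responsibility before any cap: $1,955 + $215 = $2,170.
Year-to-date out-of-pocket becomes $1,570 + $2,170 = $3,740, still under the $10,250 maximum, so no cap applies.
The insurer covers the remainder: $4,105 − $2,170 = $1,935.

$1,935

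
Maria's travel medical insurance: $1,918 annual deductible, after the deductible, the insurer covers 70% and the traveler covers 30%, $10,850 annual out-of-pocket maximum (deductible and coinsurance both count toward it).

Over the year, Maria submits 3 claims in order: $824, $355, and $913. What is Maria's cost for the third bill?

$791.20

Bill 1, $824: entire amount goes to the deductible. Traveler pays $824; OOP now $824.
Bill 2, $355: entire amount goes to the deductible. Cost to traveler: $355. OOP to date $1,179.
Bill 3, $913: $739 finishes the deductible; $174 goes to coinsurance; traveler's 30% is $52.20. Cost to traveler: $791.20. OOP to date $1,970.20.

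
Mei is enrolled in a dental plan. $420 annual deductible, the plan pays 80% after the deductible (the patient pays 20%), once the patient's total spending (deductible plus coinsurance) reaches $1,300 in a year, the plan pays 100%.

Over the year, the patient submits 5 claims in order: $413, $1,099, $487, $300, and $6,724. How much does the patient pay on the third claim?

Claim 1 ($413): entire amount goes to the deductible. Cost to patient: $413. OOP to date $413.
Claim 2 ($1,099): deductible takes $7, $1,092 remains; 20% of $1,092 = $218.40. Patient pays $225.40; OOP now $638.40.
Claim 3 ($487): 20% coinsurance on $487 = $97.40. Patient owes $97.40 (running OOP $735.80).

$97.40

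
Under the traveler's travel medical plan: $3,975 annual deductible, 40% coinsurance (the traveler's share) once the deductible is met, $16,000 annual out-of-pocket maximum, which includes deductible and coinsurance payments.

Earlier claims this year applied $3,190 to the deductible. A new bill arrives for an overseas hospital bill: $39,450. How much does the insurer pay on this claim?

$26,640

$3,190 of the $3,975 deductible is already met, leaving $785.
The remaining $38,665 (= $39,450 − $785) moves to coinsurance.
40% of $38,665 = $15,466 falls to the traveler.
Traveler responsibility before any cap: $785 + $15,466 = $16,251.
That would bring total out-of-pocket to $19,441, past the $16,000 cap. The traveler is capped at $16,000 − $3,190 = $12,810 on this claim.
The plan picks up $39,450 − $12,810 = $26,640.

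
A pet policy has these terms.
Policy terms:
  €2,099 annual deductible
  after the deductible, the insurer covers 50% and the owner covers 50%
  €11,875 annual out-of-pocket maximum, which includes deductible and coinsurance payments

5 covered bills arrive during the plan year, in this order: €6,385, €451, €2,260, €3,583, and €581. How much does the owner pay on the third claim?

#1 (€6,385): deductible takes €2,099, €4,286 remains; coinsurance €4,286 × 50% = €2,143. Owner owes €4,242 (running OOP €4,242).
#2 (€451): deductible already satisfied, so owner's share is 50% × €451 = €225.50. Owner owes €225.50 (running OOP €4,467.50).
#3 (€2,260): 50% coinsurance on €2,260 = €1,130. Owner pays €1,130; OOP now €5,597.50.

€1,130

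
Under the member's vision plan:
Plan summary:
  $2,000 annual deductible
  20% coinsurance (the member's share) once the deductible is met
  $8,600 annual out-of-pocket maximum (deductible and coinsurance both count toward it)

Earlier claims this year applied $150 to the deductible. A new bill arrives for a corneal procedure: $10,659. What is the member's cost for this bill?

$3,611.80

$150 of the $2,000 deductible is already met, leaving $1,850.
After the $1,850 deductible portion, $10,659 − $1,850 = $8,809 is subject to coinsurance.
20% of $8,809 = $1,761.80 falls to the member.
So the member owes $1,850 + $1,761.80 = $3,611.80 before any cap.
Cumulative spending $150 + $3,611.80 = $3,761.80 stays under the $8,600 maximum.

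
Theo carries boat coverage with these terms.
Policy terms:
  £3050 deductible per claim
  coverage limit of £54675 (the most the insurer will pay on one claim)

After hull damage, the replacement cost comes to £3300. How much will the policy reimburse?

£250

Subtract the deductible: £3300 − £3050 = £250.
That's under the £54675 cap, so the insurer reimburses the full £250.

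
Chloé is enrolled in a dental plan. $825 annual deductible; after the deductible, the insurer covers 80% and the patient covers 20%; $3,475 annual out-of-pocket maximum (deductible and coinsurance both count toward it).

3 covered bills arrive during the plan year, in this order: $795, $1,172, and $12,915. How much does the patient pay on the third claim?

Bill 1, $795: fully absorbed by the deductible. Cost to patient: $795. OOP to date $795.
Bill 2, $1,172: $30 finishes the deductible; $1,142 goes to coinsurance; patient's 20% is $228.40. Cost to patient: $258.40. OOP to date $1,053.40.
Bill 3, $12,915: deductible already satisfied, so patient's share is 20% × $12,915 = $2,583. That would push OOP to $3,636.40, over the $3,475 cap, so patient pays $3,475 − $1,053.40 = $2,421.60.

$2,421.60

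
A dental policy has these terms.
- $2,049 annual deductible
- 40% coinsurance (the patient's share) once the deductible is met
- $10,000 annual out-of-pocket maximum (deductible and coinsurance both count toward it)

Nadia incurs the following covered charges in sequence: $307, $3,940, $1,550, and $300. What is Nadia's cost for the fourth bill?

#1 ($307): entire amount goes to the deductible. Cost to patient: $307. OOP to date $307.
#2 ($3,940): $1,742 finishes the deductible; $2,198 goes to coinsurance; patient's 40% is $879.20. Cost to patient: $2,621.20. OOP to date $2,928.20.
#3 ($1,550): deductible already satisfied, so patient's share is 40% × $1,550 = $620. Cost to patient: $620. OOP to date $3,548.20.
#4 ($300): 40% coinsurance on $300 = $120. Patient owes $120 (running OOP $3,668.20).

$120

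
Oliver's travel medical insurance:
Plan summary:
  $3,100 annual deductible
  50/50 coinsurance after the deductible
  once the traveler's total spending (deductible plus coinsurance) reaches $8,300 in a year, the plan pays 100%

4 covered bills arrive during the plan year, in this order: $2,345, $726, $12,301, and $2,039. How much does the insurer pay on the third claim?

$7,072

Bill 1, $2,345: entire amount goes to the deductible. Traveler pays $2,345; OOP now $2,345. Insurer: $2,345 − $2,345 = $0.
Bill 2, $726: entire amount goes to the deductible. Traveler owes $726 (running OOP $3,071). Plan pays $726 − $726 = $0.
Bill 3, $12,301: $29 to deductible, leaving $12,272; 50% of $12,272 = $6,136. Claim cost before the cap: $29 + $6,136 = $6,165. That would push OOP to $9,236, over the $8,300 cap, so traveler pays $8,300 − $3,071 = $5,229. Plan pays $12,301 − $5,229 = $7,072.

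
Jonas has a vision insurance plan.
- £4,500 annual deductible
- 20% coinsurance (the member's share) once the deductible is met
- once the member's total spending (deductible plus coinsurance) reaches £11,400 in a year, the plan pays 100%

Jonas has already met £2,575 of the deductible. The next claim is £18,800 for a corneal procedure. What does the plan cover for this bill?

Remaining deductible: £4,500 − £2,575 = £1,925.
The remaining £16,875 (= £18,800 − £1,925) moves to coinsurance.
20% of £16,875 = £3,375 falls to the member.
Member responsibility before any cap: £1,925 + £3,375 = £5,300.
Total out-of-pocket so far would be £2,575 + £5,300 = £7,875, below the £11,400 cap — no reduction.
Insurer pays the balance: £18,800 − £5,300 = £13,500.

£13,500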